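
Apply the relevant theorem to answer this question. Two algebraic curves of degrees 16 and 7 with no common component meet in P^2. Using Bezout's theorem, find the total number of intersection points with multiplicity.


Bezout's theorem states the intersection count equals the product of degrees.
Intersection count = 16 * 7 = 112

112


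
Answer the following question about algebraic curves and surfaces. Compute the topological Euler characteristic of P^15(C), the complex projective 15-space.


The complex projective space P^15 has one cell in each even real dimension 0, 2, ..., 30.
The cohomology groups are H^{2k}(P^15) = Z for k = 0,...,15, and 0 otherwise.
Euler characteristic = sum of Betti numbers = 1 per even-dimensional cohomology group.
chi(P^15) = 15 + 1 = 16

16


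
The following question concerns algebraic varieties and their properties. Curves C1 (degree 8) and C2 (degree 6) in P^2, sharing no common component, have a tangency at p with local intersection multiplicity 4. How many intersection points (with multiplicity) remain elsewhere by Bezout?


By Bezout's theorem, the total intersection number is d1 * d2.
Total = 8 * 6 = 48
Intersection multiplicity at p = 4
Remaining intersections = 48 - 4 = 44

44


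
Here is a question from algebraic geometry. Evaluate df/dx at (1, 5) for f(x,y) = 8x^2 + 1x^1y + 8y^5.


df/dx = 2*8*x^1 + 1*1*x^0*y
At (1,5): 2*8*1^1 + 1*1*1^0*5
= 16 + 5
= 21

21


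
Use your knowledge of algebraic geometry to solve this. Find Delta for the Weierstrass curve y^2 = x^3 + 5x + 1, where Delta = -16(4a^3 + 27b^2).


Compute each component:
4a^3 = 4*5^3 = 4*125 = 500
27b^2 = 27*1^2 = 27*1 = 27
4a^3 + 27b^2 = 500 + 27 = 527
Delta = -16*527 = -8432

-8432


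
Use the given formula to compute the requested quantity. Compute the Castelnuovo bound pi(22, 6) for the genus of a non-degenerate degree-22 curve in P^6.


Castelnuovo's bound: write d - 1 = m(r-1) + epsilon with 0 <= epsilon < r-1.
d - 1 = 22 - 1 = 21
r - 1 = 6 - 1 = 5
21 = 4*5 + 1, so m = 4, epsilon = 1
pi(d, r) = m(m-1)(r-1)/2 + m*epsilon
= 4*3*5/2 + 4*1
= 60/2 + 4
= 30 + 4 = 34

34


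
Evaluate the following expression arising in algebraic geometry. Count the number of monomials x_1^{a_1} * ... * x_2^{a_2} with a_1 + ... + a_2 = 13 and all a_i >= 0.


The number of degree-13 monomials in 2 variables is C(d+n-1, n-1).
= C(13+2-1, 2-1) = C(14, 1)
= 14

14


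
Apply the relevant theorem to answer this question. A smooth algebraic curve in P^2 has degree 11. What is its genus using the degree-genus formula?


Using the genus formula for smooth plane curves:
g = (d-1)(d-2)/2
g = (11-1)(11-2)/2
g = 10*9/2
g = 90/2 = 45

45


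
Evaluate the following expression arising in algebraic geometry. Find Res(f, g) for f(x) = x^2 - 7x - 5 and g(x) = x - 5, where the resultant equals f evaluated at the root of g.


For Res(f, x - c), we evaluate f at x = c.
f(5) = 5^2 - 7*5 - 5
= 25 - 35 - 5
= -10 - 5 = -15
Res(f, g) = -15

-15


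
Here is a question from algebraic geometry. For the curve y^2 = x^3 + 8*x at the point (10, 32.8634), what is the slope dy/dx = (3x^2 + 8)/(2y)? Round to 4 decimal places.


Using implicit differentiation of y^2 = x^3 + 8*x:
2y * dy/dx = 3x^2 + 8
dy/dx = (3x^2 + 8)/(2y)
Numerator: 3*10^2 + 8 = 308
Denominator: 2*32.8634 = 65.7268
dy/dx = 308/65.7268 = 4.6861

4.6861


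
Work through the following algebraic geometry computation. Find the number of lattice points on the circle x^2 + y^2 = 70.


Systematically check integer values of x where x^2 <= 70.
For each valid x, check if 70 - x^2 is a perfect square.
Total integer solutions found: 0

0


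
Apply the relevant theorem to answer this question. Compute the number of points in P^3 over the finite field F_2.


P^3(F_2) has (q^(n+1) - 1)/(q - 1) points.
= 2^3 + 2^2 + 2^1 + 2^0
= 8 + 4 + 2 + 1
= 15

15


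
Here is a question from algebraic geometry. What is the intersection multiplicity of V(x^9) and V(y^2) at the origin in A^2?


The intersection multiplicity of V(x^a) and V(y^b) at the origin is:
I(O; V(x^9), V(y^2)) = dim_k(k[x,y]/(x^9, y^2))
A basis for k[x,y]/(x^9, y^2) is the set of monomials x^i * y^j
where 0 <= i < 9 and 0 <= j < 2.
The number of such monomials is 9 * 2 = 18

18


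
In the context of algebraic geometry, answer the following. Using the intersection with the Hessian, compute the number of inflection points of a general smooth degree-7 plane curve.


For a general smooth plane curve C of degree d, the inflection points are
the intersection of C with its Hessian curve, which has degree 3(d-2).
By Bezout, the total intersection number is d * 3(d-2) = 7 * 15 = 105.
For a general curve every flex is ordinary, so each contributes
multiplicity 1 to C·Hess(C), and the number of distinct inflection
points is 3d(d-2).
Inflection points = 3*7*(7-2) = 3*7*5 = 105

105


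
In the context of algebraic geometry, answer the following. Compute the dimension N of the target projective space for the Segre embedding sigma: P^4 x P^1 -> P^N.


The Segre embedding maps P^m x P^n into P^N via
all products of coordinates from each factor.
N = (m+1)(n+1) - 1
N = (4+1)(1+1) - 1
N = 5*2 - 1
N = 10 - 1 = 9

9


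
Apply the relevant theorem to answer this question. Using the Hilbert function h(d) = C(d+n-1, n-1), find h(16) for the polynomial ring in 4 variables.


The Hilbert function for the polynomial ring in 4 variables is:
h(d) = C(d+n-1, n-1)
h(16) = C(16+4-1, 4-1) = C(19, 3)
= 19! / (3! * 16!)
= 969

969


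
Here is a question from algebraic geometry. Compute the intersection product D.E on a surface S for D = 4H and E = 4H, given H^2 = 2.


Using bilinearity of the intersection pairing on a surface S:
(aH).(bH) = ab * (H.H)
We have H^2 = 2.
D.E = (4H).(4H) = 4*4*2
= 16*2
= 32

32


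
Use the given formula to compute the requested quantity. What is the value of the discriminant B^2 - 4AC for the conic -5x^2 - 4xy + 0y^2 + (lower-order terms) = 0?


The discriminant of a conic Ax^2 + Bxy + Cy^2 + ... = 0 is B^2 - 4AC.
B^2 = (-4)^2 = 16
4AC = 4*(-5)*0 = 0
Discriminant = 16 + 0 = 16

16


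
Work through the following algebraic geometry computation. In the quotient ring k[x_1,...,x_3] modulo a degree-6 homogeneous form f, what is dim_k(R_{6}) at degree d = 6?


For R = k[x_1,...,x_n]/(f) with f homogeneous of degree e:
The Hilbert series is (1 - t^e)/(1 - t)^n.
So h(d) = C(d+n-1, n-1) - C(d-e+n-1, n-1) for d >= e.
With n=3, e=6, d=6:
C(6+3-1, 3-1) = C(8, 2) = 28
C(6-6+3-1, 3-1) = C(2, 2) = 1
h(6) = 28 - 1 = 27

27


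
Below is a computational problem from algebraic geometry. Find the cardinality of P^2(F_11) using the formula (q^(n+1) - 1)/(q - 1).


P^2(F_11) has (q^(n+1) - 1)/(q - 1) points.
= 11^2 + 11^1 + 11^0
= 121 + 11 + 1
= 133

133


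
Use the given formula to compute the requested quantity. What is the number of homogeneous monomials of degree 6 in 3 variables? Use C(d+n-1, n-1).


The number of degree-6 monomials in 3 variables is C(d+n-1, n-1).
= C(6+3-1, 3-1) = C(8, 2)
= 28

28


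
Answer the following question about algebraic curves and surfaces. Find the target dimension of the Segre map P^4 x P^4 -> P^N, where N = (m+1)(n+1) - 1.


The Segre embedding maps P^m x P^n into P^N via
all products of coordinates from each factor.
N = (m+1)(n+1) - 1
N = (4+1)(4+1) - 1
N = 5*5 - 1
N = 25 - 1 = 24

24


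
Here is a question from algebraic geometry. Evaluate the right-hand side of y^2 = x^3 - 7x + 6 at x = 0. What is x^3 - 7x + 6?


Compute x^3 - 7x + 6 at x = 0:
x^3 = 0^3 = 0
(-7)*x = (-7)*0 = 0
Sum: 0 + 0 + 6 = 6

6


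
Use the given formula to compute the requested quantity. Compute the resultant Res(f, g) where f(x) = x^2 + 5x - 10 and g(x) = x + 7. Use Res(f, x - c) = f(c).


For Res(f, x - c), we evaluate f at x = c.
f(-7) = (-7)^2 + 5*(-7) - 10
= 49 - 35 - 10
= 14 - 10 = 4
Res(f, g) = 4

4


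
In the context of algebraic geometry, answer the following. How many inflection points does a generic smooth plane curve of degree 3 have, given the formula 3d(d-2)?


For a general smooth plane curve C of degree d, the inflection points are
the intersection of C with its Hessian curve, which has degree 3(d-2).
By Bezout, the total intersection number is d * 3(d-2) = 3 * 3 = 9.
For a general curve every flex is ordinary, so each contributes
multiplicity 1 to C·Hess(C), and the number of distinct inflection
points is 3d(d-2).
Inflection points = 3*3*(3-2) = 3*3*1 = 9

9


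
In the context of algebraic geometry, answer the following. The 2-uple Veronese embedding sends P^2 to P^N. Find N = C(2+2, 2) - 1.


The Veronese embedding v_d: P^n -> P^N maps each point to all
degree-d monomials in n+1 homogeneous coordinates.
N = C(n+d, d) - 1
N = C(2+2, 2) - 1
N = C(4, 2) - 1
C(4, 2) = 6
N = 6 - 1 = 5

5


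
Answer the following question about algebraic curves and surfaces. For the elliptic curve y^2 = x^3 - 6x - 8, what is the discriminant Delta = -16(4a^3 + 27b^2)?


Compute each component:
4a^3 = 4*(-6)^3 = 4*(-216) = -864
27b^2 = 27*(-8)^2 = 27*64 = 1728
4a^3 + 27b^2 = -864 + 1728 = 864
Delta = -16*864 = -13824

-13824


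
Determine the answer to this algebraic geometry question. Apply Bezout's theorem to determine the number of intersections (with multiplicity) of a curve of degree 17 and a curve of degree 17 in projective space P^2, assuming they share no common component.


Bezout's theorem states the intersection count equals the product of degrees.
Intersection count = 17 * 17 = 289

289


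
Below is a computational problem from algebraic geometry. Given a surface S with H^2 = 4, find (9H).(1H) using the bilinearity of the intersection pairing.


Using bilinearity of the intersection pairing on a surface S:
(aH).(bH) = ab * (H.H)
We have H^2 = 4.
D.E = (9H).(1H) = 9*1*4
= 9*4
= 36

36


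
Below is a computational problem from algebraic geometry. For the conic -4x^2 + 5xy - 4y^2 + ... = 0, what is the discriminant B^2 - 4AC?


The discriminant of a conic Ax^2 + Bxy + Cy^2 + ... = 0 is B^2 - 4AC.
B^2 = 5^2 = 25
4AC = 4*(-4)*(-4) = 64
Discriminant = 25 - 64 = -39

-39


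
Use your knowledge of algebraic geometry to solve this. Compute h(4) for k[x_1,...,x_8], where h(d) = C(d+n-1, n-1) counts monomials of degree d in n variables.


The Hilbert function for the polynomial ring in 8 variables is:
h(d) = C(d+n-1, n-1)
h(4) = C(4+8-1, 8-1) = C(11, 7)
= 11! / (7! * 4!)
= 330

330


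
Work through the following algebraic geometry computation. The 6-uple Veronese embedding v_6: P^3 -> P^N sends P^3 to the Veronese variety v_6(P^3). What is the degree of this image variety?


The Veronese variety v_6(P^3) has degree d^r.
d^r = 6^3 = 216

216


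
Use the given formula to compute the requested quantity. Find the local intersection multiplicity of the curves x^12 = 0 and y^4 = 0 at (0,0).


The intersection multiplicity of V(x^a) and V(y^b) at the origin is:
I(O; V(x^12), V(y^4)) = dim_k(k[x,y]/(x^12, y^4))
A basis for k[x,y]/(x^12, y^4) is the set of monomials x^i * y^j
where 0 <= i < 12 and 0 <= j < 4.
The number of such monomials is 12 * 4 = 48

48


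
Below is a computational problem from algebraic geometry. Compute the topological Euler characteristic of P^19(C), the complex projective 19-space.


The complex projective space P^19 has one cell in each even real dimension 0, 2, ..., 38.
The cohomology groups are H^{2k}(P^19) = Z for k = 0,...,19, and 0 otherwise.
Euler characteristic = sum of Betti numbers = 1 per even-dimensional cohomology group.
chi(P^19) = 19 + 1 = 20

20


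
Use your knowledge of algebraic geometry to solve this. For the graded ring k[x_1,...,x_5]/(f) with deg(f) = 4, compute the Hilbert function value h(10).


For R = k[x_1,...,x_n]/(f) with f homogeneous of degree e:
The Hilbert series is (1 - t^e)/(1 - t)^n.
So h(d) = C(d+n-1, n-1) - C(d-e+n-1, n-1) for d >= e.
With n=5, e=4, d=10:
C(10+5-1, 5-1) = C(14, 4) = 1001
C(10-4+5-1, 5-1) = C(10, 4) = 210
h(10) = 1001 - 210 = 791

791


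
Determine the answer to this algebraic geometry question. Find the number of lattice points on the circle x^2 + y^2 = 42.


Systematically check integer values of x where x^2 <= 42.
For each valid x, check if 42 - x^2 is a perfect square.
Total integer solutions found: 0

0


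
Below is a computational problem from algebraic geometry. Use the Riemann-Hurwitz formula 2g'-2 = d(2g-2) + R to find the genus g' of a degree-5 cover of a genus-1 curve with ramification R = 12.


Riemann-Hurwitz formula: 2g' - 2 = d(2g - 2) + R
Given: d = 5, g = 1, R = 12
2g' - 2 = 5*(2*1 - 2) + 12
2g' - 2 = 5*0 + 12
2g' - 2 = 0 + 12 = 12
2g' = 14
g' = 7

7


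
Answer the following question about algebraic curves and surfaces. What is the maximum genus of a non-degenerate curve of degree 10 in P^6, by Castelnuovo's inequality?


Castelnuovo's bound: write d - 1 = m(r-1) + epsilon with 0 <= epsilon < r-1.
d - 1 = 10 - 1 = 9
r - 1 = 6 - 1 = 5
9 = 1*5 + 4, so m = 1, epsilon = 4
pi(d, r) = m(m-1)(r-1)/2 + m*epsilon
= 1*0*5/2 + 1*4
= 0/2 + 4
= 0 + 4 = 4

4


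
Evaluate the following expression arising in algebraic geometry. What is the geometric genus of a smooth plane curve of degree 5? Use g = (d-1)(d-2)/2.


Using the genus formula for smooth plane curves:
g = (d-1)(d-2)/2
g = (5-1)(5-2)/2
g = 4*3/2
g = 12/2 = 6

6


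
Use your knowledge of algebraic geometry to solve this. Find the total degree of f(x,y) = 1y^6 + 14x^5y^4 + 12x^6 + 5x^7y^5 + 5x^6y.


Examine each term for its total degree (sum of exponents).
  Term '1y^6' has total degree 0+6 = 6.
  Term '14x^5y^4' has total degree 5+4 = 9.
  Term '12x^6' has total degree 6+0 = 6.
  Term '5x^7y^5' has total degree 7+5 = 12.
  Term '5x^6y' has total degree 6+1 = 7.
The maximum total degree among all terms is 12.

12


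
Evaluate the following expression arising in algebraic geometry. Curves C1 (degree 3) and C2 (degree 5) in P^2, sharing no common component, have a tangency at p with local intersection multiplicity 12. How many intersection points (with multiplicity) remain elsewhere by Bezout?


By Bezout's theorem, the total intersection number is d1 * d2.
Total = 3 * 5 = 15
Intersection multiplicity at p = 12
Remaining intersections = 15 - 12 = 3

3


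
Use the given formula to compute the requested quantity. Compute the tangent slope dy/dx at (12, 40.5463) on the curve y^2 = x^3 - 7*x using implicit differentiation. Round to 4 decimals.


Using implicit differentiation of y^2 = x^3 - 7*x:
2y * dy/dx = 3x^2 - 7
dy/dx = (3x^2 - 7)/(2y)
Numerator: 3*12^2 - 7 = 425
Denominator: 2*40.5463 = 81.0926
dy/dx = 425/81.0926 = 5.2409

5.2409


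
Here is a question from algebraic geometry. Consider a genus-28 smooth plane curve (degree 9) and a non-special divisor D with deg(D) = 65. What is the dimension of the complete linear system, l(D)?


First, compute the genus of a smooth plane curve of degree 9:
g = (d-1)(d-2)/2 = (9-1)(9-2)/2 = 28
For a non-special divisor D (i.e., h^1(D) = 0), Riemann-Roch gives:
l(D) = deg(D) - g + 1
Since deg(D) = 65 >= 2g - 1 = 55, D is non-special.
l(D) = 65 - 28 + 1 = 38

38


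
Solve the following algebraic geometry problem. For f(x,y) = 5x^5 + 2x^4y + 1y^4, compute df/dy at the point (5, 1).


df/dy = 2*x^4 + 4*1*y^3
At (5,1): 2*5^4 + 4*1*1^3
= 1250 + 4
= 1254

1254


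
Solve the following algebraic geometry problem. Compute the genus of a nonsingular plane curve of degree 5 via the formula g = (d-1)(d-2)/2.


Using the genus formula for smooth plane curves:
g = (d-1)(d-2)/2
g = (5-1)(5-2)/2
g = 4*3/2
g = 12/2 = 6

6


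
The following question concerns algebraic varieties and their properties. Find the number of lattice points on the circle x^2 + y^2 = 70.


Systematically check integer values of x where x^2 <= 70.
For each valid x, check if 70 - x^2 is a perfect square.
Total integer solutions found: 0

0


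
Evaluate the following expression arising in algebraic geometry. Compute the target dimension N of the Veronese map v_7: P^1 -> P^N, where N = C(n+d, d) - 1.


The Veronese embedding v_d: P^n -> P^N maps each point to all
degree-d monomials in n+1 homogeneous coordinates.
N = C(n+d, d) - 1
N = C(1+7, 7) - 1
N = C(8, 7) - 1
C(8, 7) = 8
N = 8 - 1 = 7

7


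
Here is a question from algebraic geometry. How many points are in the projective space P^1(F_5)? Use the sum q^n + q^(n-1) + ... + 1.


P^1(F_5) has (q^(n+1) - 1)/(q - 1) points.
= 5^1 + 5^0
= 5 + 1
= 6

6


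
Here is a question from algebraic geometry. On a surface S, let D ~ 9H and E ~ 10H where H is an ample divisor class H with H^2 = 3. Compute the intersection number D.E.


Using bilinearity of the intersection pairing on a surface S:
(aH).(bH) = ab * (H.H)
We have H^2 = 3.
D.E = (9H).(10H) = 9*10*3
= 90*3
= 270

270


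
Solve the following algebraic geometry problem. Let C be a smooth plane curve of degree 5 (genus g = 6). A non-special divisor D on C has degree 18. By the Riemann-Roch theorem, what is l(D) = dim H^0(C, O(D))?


First, compute the genus of a smooth plane curve of degree 5:
g = (d-1)(d-2)/2 = (5-1)(5-2)/2 = 6
For a non-special divisor D (i.e., h^1(D) = 0), Riemann-Roch gives:
l(D) = deg(D) - g + 1
Since deg(D) = 18 >= 2g - 1 = 11, D is non-special.
l(D) = 18 - 6 + 1 = 13

13


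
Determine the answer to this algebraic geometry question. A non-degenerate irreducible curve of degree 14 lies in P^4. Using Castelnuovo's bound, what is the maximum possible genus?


Castelnuovo's bound: write d - 1 = m(r-1) + epsilon with 0 <= epsilon < r-1.
d - 1 = 14 - 1 = 13
r - 1 = 4 - 1 = 3
13 = 4*3 + 1, so m = 4, epsilon = 1
pi(d, r) = m(m-1)(r-1)/2 + m*epsilon
= 4*3*3/2 + 4*1
= 36/2 + 4
= 18 + 4 = 22

22


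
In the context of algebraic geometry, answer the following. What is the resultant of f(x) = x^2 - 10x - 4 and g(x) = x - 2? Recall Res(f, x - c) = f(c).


For Res(f, x - c), we evaluate f at x = c.
f(2) = 2^2 - 10*2 - 4
= 4 - 20 - 4
= -16 - 4 = -20
Res(f, g) = -20

-20


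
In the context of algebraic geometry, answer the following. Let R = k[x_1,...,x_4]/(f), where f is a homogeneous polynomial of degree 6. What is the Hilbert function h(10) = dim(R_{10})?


For R = k[x_1,...,x_n]/(f) with f homogeneous of degree e:
The Hilbert series is (1 - t^e)/(1 - t)^n.
So h(d) = C(d+n-1, n-1) - C(d-e+n-1, n-1) for d >= e.
With n=4, e=6, d=10:
C(10+4-1, 4-1) = C(13, 3) = 286
C(10-6+4-1, 4-1) = C(7, 3) = 35
h(10) = 286 - 35 = 251

251


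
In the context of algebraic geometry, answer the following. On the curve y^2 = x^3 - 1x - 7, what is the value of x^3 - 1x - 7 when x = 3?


Compute x^3 - 1x - 7 at x = 3:
x^3 = 3^3 = 27
(-1)*x = (-1)*3 = -3
Sum: 27 - 3 - 7 = 17

17


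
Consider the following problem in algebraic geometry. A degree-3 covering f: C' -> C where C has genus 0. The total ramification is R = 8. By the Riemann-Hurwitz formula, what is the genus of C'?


Riemann-Hurwitz formula: 2g' - 2 = d(2g - 2) + R
Given: d = 3, g = 0, R = 8
2g' - 2 = 3*(2*0 - 2) + 8
2g' - 2 = 3*(-2) + 8
2g' - 2 = -6 + 8 = 2
2g' = 4
g' = 2

2


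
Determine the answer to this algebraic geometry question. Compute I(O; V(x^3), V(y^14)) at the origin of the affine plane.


The intersection multiplicity of V(x^a) and V(y^b) at the origin is:
I(O; V(x^3), V(y^14)) = dim_k(k[x,y]/(x^3, y^14))
A basis for k[x,y]/(x^3, y^14) is the set of monomials x^i * y^j
where 0 <= i < 3 and 0 <= j < 14.
The number of such monomials is 3 * 14 = 42

42


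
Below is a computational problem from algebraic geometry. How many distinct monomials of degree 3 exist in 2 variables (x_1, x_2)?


The number of degree-3 monomials in 2 variables is C(d+n-1, n-1).
= C(3+2-1, 2-1) = C(4, 1)
= 4

4


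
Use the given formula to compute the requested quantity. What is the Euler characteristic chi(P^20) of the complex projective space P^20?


The complex projective space P^20 has one cell in each even real dimension 0, 2, ..., 40.
The cohomology groups are H^{2k}(P^20) = Z for k = 0,...,20, and 0 otherwise.
Euler characteristic = sum of Betti numbers = 1 per even-dimensional cohomology group.
chi(P^20) = 20 + 1 = 21

21


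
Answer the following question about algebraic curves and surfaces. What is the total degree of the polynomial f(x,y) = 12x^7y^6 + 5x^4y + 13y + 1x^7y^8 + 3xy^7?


Examine each term for its total degree (sum of exponents).
  Term '12x^7y^6' has total degree 7+6 = 13.
  Term '5x^4y' has total degree 4+1 = 5.
  Term '13y' has total degree 0+1 = 1.
  Term '1x^7y^8' has total degree 7+8 = 15.
  Term '3xy^7' has total degree 1+7 = 8.
The maximum total degree among all terms is 15.

15


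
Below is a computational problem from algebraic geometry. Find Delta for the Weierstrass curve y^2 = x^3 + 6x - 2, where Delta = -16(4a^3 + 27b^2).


Compute each component:
4a^3 = 4*6^3 = 4*216 = 864
27b^2 = 27*(-2)^2 = 27*4 = 108
4a^3 + 27b^2 = 864 + 108 = 972
Delta = -16*972 = -15552

-15552


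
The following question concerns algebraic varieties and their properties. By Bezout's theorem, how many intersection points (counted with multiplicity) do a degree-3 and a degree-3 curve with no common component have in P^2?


Bezout's theorem states the intersection count equals the product of degrees.
Intersection count = 3 * 3 = 9

9


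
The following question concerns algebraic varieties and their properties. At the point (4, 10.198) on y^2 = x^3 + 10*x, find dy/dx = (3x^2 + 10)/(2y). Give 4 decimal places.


Using implicit differentiation of y^2 = x^3 + 10*x:
2y * dy/dx = 3x^2 + 10
dy/dx = (3x^2 + 10)/(2y)
Numerator: 3*4^2 + 10 = 58
Denominator: 2*10.198 = 20.396
dy/dx = 58/20.396 = 2.8437

2.8437


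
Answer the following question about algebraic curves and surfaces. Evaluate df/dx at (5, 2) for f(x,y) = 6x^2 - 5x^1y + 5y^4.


df/dx = 2*6*x^1 + 1*(-5)*x^0*y
At (5,2): 2*6*5^1 + 1*(-5)*5^0*2
= 60 - 10
= 50

50


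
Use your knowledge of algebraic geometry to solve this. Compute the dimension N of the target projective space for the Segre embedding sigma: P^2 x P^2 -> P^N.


The Segre embedding maps P^m x P^n into P^N via
all products of coordinates from each factor.
N = (m+1)(n+1) - 1
N = (2+1)(2+1) - 1
N = 3*3 - 1
N = 9 - 1 = 8

8


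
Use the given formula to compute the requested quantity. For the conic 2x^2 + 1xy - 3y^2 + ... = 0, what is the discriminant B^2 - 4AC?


The discriminant of a conic Ax^2 + Bxy + Cy^2 + ... = 0 is B^2 - 4AC.
B^2 = 1^2 = 1
4AC = 4*2*(-3) = -24
Discriminant = 1 + 24 = 25

25


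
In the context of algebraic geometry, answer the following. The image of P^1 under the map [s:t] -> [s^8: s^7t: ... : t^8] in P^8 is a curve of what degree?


The rational normal curve in P^8 is the image of P^1 under the 8-uple Veronese.
A general hyperplane in P^8 pulls back to a degree-8 form on P^1, which has 8 zeros,
so the curve meets a general hyperplane in 8 points. Degree = 8.

8


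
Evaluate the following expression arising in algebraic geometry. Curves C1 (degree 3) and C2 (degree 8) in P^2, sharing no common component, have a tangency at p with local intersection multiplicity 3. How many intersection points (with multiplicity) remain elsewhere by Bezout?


By Bezout's theorem, the total intersection number is d1 * d2.
Total = 3 * 8 = 24
Intersection multiplicity at p = 3
Remaining intersections = 24 - 3 = 21

21


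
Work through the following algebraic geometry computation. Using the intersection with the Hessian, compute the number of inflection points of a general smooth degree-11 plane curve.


For a general smooth plane curve C of degree d, the inflection points are
the intersection of C with its Hessian curve, which has degree 3(d-2).
By Bezout, the total intersection number is d * 3(d-2) = 11 * 27 = 297.
For a general curve every flex is ordinary, so each contributes
multiplicity 1 to C·Hess(C), and the number of distinct inflection
points is 3d(d-2).
Inflection points = 3*11*(11-2) = 3*11*9 = 297

297


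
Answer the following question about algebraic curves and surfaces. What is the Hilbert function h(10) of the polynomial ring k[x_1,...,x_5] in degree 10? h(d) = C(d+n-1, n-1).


The Hilbert function for the polynomial ring in 5 variables is:
h(d) = C(d+n-1, n-1)
h(10) = C(10+5-1, 5-1) = C(14, 4)
= 14! / (4! * 10!)
= 1001

1001


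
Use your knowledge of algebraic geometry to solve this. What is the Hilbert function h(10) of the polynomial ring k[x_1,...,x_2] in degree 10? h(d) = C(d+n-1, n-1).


The Hilbert function for the polynomial ring in 2 variables is:
h(d) = C(d+n-1, n-1)
h(10) = C(10+2-1, 2-1) = C(11, 1)
= 11! / (1! * 10!)
= 11

11


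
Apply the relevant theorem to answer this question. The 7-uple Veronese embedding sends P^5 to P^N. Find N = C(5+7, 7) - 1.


The Veronese embedding v_d: P^n -> P^N maps each point to all
degree-d monomials in n+1 homogeneous coordinates.
N = C(n+d, d) - 1
N = C(5+7, 7) - 1
N = C(12, 7) - 1
C(12, 7) = 792
N = 792 - 1 = 791

791


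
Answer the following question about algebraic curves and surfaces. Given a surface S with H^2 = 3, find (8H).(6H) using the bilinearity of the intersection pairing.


Using bilinearity of the intersection pairing on a surface S:
(aH).(bH) = ab * (H.H)
We have H^2 = 3.
D.E = (8H).(6H) = 8*6*3
= 48*3
= 144

144


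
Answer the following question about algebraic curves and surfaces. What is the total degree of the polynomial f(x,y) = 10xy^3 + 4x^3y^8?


Examine each term for its total degree (sum of exponents).
  Term '10xy^3' has total degree 1+3 = 4.
  Term '4x^3y^8' has total degree 3+8 = 11.
The maximum total degree among all terms is 11.

11


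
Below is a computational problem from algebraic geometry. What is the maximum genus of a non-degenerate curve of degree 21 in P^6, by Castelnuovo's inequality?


Castelnuovo's bound: write d - 1 = m(r-1) + epsilon with 0 <= epsilon < r-1.
d - 1 = 21 - 1 = 20
r - 1 = 6 - 1 = 5
20 = 4*5 + 0, so m = 4, epsilon = 0
pi(d, r) = m(m-1)(r-1)/2 + m*epsilon
= 4*3*5/2 + 4*0
= 60/2 + 0
= 30 + 0 = 30

30


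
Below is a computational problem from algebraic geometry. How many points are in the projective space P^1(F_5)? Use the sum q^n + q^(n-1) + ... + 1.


P^1(F_5) has (q^(n+1) - 1)/(q - 1) points.
= 5^1 + 5^0
= 5 + 1
= 6

6


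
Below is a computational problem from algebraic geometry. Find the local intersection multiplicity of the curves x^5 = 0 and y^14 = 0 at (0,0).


The intersection multiplicity of V(x^a) and V(y^b) at the origin is:
I(O; V(x^5), V(y^14)) = dim_k(k[x,y]/(x^5, y^14))
A basis for k[x,y]/(x^5, y^14) is the set of monomials x^i * y^j
where 0 <= i < 5 and 0 <= j < 14.
The number of such monomials is 5 * 14 = 70

70


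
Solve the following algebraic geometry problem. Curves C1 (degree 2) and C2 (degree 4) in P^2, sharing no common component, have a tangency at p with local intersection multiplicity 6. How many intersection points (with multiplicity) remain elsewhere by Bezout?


By Bezout's theorem, the total intersection number is d1 * d2.
Total = 2 * 4 = 8
Intersection multiplicity at p = 6
Remaining intersections = 8 - 6 = 2

2


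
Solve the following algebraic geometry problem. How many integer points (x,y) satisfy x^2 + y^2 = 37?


Systematically check integer values of x where x^2 <= 37.
For each valid x, check if 37 - x^2 is a perfect square.
x=1: 37 - 1 = 36, sqrt = 6 (valid)
x=6: 37 - 36 = 1, sqrt = 1 (valid)
Total integer solutions found: 8

8


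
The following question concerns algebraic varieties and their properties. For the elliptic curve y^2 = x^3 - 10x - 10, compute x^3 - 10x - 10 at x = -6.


Compute x^3 - 10x - 10 at x = -6:
x^3 = (-6)^3 = -216
(-10)*x = (-10)*(-6) = 60
Sum: -216 + 60 - 10 = -166

-166


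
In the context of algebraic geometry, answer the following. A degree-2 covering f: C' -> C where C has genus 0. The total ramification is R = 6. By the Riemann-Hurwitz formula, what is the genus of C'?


Riemann-Hurwitz formula: 2g' - 2 = d(2g - 2) + R
Given: d = 2, g = 0, R = 6
2g' - 2 = 2*(2*0 - 2) + 6
2g' - 2 = 2*(-2) + 6
2g' - 2 = -4 + 6 = 2
2g' = 4
g' = 2

2


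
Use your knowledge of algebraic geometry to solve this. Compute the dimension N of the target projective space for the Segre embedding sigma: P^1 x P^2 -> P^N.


The Segre embedding maps P^m x P^n into P^N via
all products of coordinates from each factor.
N = (m+1)(n+1) - 1
N = (1+1)(2+1) - 1
N = 2*3 - 1
N = 6 - 1 = 5

5


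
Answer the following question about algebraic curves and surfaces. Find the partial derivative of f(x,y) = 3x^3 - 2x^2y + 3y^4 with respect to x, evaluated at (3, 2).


df/dx = 3*3*x^2 + 2*(-2)*x^1*y
At (3,2): 3*3*3^2 + 2*(-2)*3^1*2
= 81 - 24
= 57

57


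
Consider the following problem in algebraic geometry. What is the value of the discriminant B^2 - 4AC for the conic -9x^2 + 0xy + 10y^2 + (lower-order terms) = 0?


The discriminant of a conic Ax^2 + Bxy + Cy^2 + ... = 0 is B^2 - 4AC.
B^2 = 0^2 = 0
4AC = 4*(-9)*10 = -360
Discriminant = 0 + 360 = 360

360


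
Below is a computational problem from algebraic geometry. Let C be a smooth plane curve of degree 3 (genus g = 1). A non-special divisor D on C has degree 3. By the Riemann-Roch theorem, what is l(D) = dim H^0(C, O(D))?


First, compute the genus of a smooth plane curve of degree 3:
g = (d-1)(d-2)/2 = (3-1)(3-2)/2 = 1
For a non-special divisor D (i.e., h^1(D) = 0), Riemann-Roch gives:
l(D) = deg(D) - g + 1
Since deg(D) = 3 >= 2g - 1 = 1, D is non-special.
l(D) = 3 - 1 + 1 = 3

3


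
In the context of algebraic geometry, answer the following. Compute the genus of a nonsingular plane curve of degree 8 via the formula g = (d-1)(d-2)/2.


Using the genus formula for smooth plane curves:
g = (d-1)(d-2)/2
g = (8-1)(8-2)/2
g = 7*6/2
g = 42/2 = 21

21


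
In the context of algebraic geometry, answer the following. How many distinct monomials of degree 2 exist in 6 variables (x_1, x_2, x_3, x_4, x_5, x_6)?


The number of degree-2 monomials in 6 variables is C(d+n-1, n-1).
= C(2+6-1, 6-1) = C(7, 5)
= 21

21


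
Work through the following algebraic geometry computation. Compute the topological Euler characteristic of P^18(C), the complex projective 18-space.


The complex projective space P^18 has one cell in each even real dimension 0, 2, ..., 36.
The cohomology groups are H^{2k}(P^18) = Z for k = 0,...,18, and 0 otherwise.
Euler characteristic = sum of Betti numbers = 1 per even-dimensional cohomology group.
chi(P^18) = 18 + 1 = 19

19


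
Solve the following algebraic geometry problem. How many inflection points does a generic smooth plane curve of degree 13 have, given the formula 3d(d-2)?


For a general smooth plane curve C of degree d, the inflection points are
the intersection of C with its Hessian curve, which has degree 3(d-2).
By Bezout, the total intersection number is d * 3(d-2) = 13 * 33 = 429.
For a general curve every flex is ordinary, so each contributes
multiplicity 1 to C·Hess(C), and the number of distinct inflection
points is 3d(d-2).
Inflection points = 3*13*(13-2) = 3*13*11 = 429

429


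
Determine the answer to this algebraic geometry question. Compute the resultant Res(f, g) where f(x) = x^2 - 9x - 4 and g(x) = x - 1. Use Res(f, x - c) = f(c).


For Res(f, x - c), we evaluate f at x = c.
f(1) = 1^2 - 9*1 - 4
= 1 - 9 - 4
= -8 - 4 = -12
Res(f, g) = -12

-12


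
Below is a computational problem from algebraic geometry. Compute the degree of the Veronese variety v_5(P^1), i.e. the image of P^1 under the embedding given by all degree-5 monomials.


The Veronese variety v_5(P^1) has degree d^r.
d^r = 5^1 = 5

5


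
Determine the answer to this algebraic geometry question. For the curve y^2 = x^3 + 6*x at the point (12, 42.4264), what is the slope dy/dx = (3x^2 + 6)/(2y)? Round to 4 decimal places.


Using implicit differentiation of y^2 = x^3 + 6*x:
2y * dy/dx = 3x^2 + 6
dy/dx = (3x^2 + 6)/(2y)
Numerator: 3*12^2 + 6 = 438
Denominator: 2*42.4264 = 84.8528
dy/dx = 438/84.8528 = 5.1619

5.1619


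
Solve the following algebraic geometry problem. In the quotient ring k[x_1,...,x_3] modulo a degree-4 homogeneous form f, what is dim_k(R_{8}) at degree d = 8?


For R = k[x_1,...,x_n]/(f) with f homogeneous of degree e:
The Hilbert series is (1 - t^e)/(1 - t)^n.
So h(d) = C(d+n-1, n-1) - C(d-e+n-1, n-1) for d >= e.
With n=3, e=4, d=8:
C(8+3-1, 3-1) = C(10, 2) = 45
C(8-4+3-1, 3-1) = C(6, 2) = 15
h(8) = 45 - 15 = 30

30


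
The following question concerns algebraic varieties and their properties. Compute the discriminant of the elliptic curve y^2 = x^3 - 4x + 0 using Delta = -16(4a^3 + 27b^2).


Compute each component:
4a^3 = 4*(-4)^3 = 4*(-64) = -256
27b^2 = 27*0^2 = 27*0 = 0
4a^3 + 27b^2 = -256 + 0 = -256
Delta = -16*(-256) = 4096

4096


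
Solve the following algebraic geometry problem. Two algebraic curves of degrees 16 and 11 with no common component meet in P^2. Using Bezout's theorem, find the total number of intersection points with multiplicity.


Bezout's theorem states the intersection count equals the product of degrees.
Intersection count = 16 * 11 = 176

176


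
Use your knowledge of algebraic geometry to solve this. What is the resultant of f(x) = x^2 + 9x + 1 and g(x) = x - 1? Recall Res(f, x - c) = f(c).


For Res(f, x - c), we evaluate f at x = c.
f(1) = 1^2 + 9*1 + 1
= 1 + 9 + 1
= 10 + 1 = 11
Res(f, g) = 11

11


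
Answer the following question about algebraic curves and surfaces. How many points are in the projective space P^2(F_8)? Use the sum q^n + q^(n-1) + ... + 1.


P^2(F_8) has (q^(n+1) - 1)/(q - 1) points.
= 8^2 + 8^1 + 8^0
= 64 + 8 + 1
= 73

73


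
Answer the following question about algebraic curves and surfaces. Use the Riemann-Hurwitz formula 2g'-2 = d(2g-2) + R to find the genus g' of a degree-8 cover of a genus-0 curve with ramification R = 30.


Riemann-Hurwitz formula: 2g' - 2 = d(2g - 2) + R
Given: d = 8, g = 0, R = 30
2g' - 2 = 8*(2*0 - 2) + 30
2g' - 2 = 8*(-2) + 30
2g' - 2 = -16 + 30 = 14
2g' = 16
g' = 8

8


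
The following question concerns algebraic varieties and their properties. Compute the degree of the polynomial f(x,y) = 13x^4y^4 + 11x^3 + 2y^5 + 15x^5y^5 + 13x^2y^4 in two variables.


Examine each term for its total degree (sum of exponents).
  Term '13x^4y^4' has total degree 4+4 = 8.
  Term '11x^3' has total degree 3+0 = 3.
  Term '2y^5' has total degree 0+5 = 5.
  Term '15x^5y^5' has total degree 5+5 = 10.
  Term '13x^2y^4' has total degree 2+4 = 6.
The maximum total degree among all terms is 10.

10


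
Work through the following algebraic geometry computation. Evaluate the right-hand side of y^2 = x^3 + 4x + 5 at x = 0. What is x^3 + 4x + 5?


Compute x^3 + 4x + 5 at x = 0:
x^3 = 0^3 = 0
4*x = 4*0 = 0
Sum: 0 + 0 + 5 = 5

5


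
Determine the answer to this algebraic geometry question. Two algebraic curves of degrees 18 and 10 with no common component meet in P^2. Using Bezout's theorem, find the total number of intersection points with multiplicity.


Bezout's theorem states the intersection count equals the product of degrees.
Intersection count = 18 * 10 = 180

180


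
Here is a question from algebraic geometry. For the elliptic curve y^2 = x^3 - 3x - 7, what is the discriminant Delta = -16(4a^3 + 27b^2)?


Compute each component:
4a^3 = 4*(-3)^3 = 4*(-27) = -108
27b^2 = 27*(-7)^2 = 27*49 = 1323
4a^3 + 27b^2 = -108 + 1323 = 1215
Delta = -16*1215 = -19440

-19440


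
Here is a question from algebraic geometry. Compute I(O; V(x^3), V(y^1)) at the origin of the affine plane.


The intersection multiplicity of V(x^a) and V(y^b) at the origin is:
I(O; V(x^3), V(y^1)) = dim_k(k[x,y]/(x^3, y^1))
A basis for k[x,y]/(x^3, y^1) is the set of monomials x^i * y^j
where 0 <= i < 3 and 0 <= j < 1.
The number of such monomials is 3 * 1 = 3

3


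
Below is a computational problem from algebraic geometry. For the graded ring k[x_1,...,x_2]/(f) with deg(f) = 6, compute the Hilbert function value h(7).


For R = k[x_1,...,x_n]/(f) with f homogeneous of degree e:
The Hilbert series is (1 - t^e)/(1 - t)^n.
So h(d) = C(d+n-1, n-1) - C(d-e+n-1, n-1) for d >= e.
With n=2, e=6, d=7:
C(7+2-1, 2-1) = C(8, 1) = 8
C(7-6+2-1, 2-1) = C(2, 1) = 2
h(7) = 8 - 2 = 6

6


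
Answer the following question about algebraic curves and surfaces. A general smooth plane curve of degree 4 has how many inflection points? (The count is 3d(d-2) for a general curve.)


For a general smooth plane curve C of degree d, the inflection points are
the intersection of C with its Hessian curve, which has degree 3(d-2).
By Bezout, the total intersection number is d * 3(d-2) = 4 * 6 = 24.
For a general curve every flex is ordinary, so each contributes
multiplicity 1 to C·Hess(C), and the number of distinct inflection
points is 3d(d-2).
Inflection points = 3*4*(4-2) = 3*4*2 = 24

24


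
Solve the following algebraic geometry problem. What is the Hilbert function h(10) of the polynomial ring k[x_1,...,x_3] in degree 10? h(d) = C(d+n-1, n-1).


The Hilbert function for the polynomial ring in 3 variables is:
h(d) = C(d+n-1, n-1)
h(10) = C(10+3-1, 3-1) = C(12, 2)
= 12! / (2! * 10!)
= 66

66


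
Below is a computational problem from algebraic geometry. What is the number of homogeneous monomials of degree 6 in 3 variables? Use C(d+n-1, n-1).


The number of degree-6 monomials in 3 variables is C(d+n-1, n-1).
= C(6+3-1, 3-1) = C(8, 2)
= 28

28


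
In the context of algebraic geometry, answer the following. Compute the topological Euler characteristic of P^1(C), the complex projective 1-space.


The complex projective space P^1 has one cell in each even real dimension 0, 2, ..., 2.
The cohomology groups are H^{2k}(P^1) = Z for k = 0,...,1, and 0 otherwise.
Euler characteristic = sum of Betti numbers = 1 per even-dimensional cohomology group.
chi(P^1) = 1 + 1 = 2

2


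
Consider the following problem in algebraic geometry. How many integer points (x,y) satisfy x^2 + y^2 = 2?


Systematically check integer values of x where x^2 <= 2.
For each valid x, check if 2 - x^2 is a perfect square.
x=1: 2 - 1 = 1, sqrt = 1 (valid)
Total integer solutions found: 4

4


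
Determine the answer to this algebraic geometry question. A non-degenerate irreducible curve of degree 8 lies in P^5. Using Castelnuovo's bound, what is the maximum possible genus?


Castelnuovo's bound: write d - 1 = m(r-1) + epsilon with 0 <= epsilon < r-1.
d - 1 = 8 - 1 = 7
r - 1 = 5 - 1 = 4
7 = 1*4 + 3, so m = 1, epsilon = 3
pi(d, r) = m(m-1)(r-1)/2 + m*epsilon
= 1*0*4/2 + 1*3
= 0/2 + 3
= 0 + 3 = 3

3


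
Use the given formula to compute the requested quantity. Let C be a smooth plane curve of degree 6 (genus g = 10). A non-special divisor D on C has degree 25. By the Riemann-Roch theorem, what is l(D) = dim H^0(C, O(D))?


First, compute the genus of a smooth plane curve of degree 6:
g = (d-1)(d-2)/2 = (6-1)(6-2)/2 = 10
For a non-special divisor D (i.e., h^1(D) = 0), Riemann-Roch gives:
l(D) = deg(D) - g + 1
Since deg(D) = 25 >= 2g - 1 = 19, D is non-special.
l(D) = 25 - 10 + 1 = 16

16


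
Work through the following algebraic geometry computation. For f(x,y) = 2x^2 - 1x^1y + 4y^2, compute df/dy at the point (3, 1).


df/dy = (-1)*x^1 + 2*4*y^1
At (3,1): (-1)*3^1 + 2*4*1^1
= -3 + 8
= 5

5


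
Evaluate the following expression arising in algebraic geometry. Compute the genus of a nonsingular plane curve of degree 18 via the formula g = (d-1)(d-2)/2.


Using the genus formula for smooth plane curves:
g = (d-1)(d-2)/2
g = (18-1)(18-2)/2
g = 17*16/2
g = 272/2 = 136

136


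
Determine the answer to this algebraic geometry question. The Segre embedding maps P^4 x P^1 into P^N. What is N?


The Segre embedding maps P^m x P^n into P^N via
all products of coordinates from each factor.
N = (m+1)(n+1) - 1
N = (4+1)(1+1) - 1
N = 5*2 - 1
N = 10 - 1 = 9

9


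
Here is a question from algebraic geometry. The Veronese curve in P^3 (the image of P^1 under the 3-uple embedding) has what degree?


The rational normal curve in P^3 is the image of P^1 under the 3-uple Veronese.
A general hyperplane in P^3 pulls back to a degree-3 form on P^1, which has 3 zeros,
so the curve meets a general hyperplane in 3 points. Degree = 3.

3
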